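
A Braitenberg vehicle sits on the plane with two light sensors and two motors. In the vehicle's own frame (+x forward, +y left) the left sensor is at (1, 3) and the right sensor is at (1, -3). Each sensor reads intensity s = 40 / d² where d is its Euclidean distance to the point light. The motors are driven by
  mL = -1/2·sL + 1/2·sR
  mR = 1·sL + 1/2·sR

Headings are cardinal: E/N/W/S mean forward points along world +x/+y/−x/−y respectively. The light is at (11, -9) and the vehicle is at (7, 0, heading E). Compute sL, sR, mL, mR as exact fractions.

40/153 8/9 16/51 12/17

left sensor world pos  = (8, 3); dL² = 153
right sensor world pos = (8, -3); dR² = 45
sL = 40/153 = 40/153
sR = 40/45 = 8/9
mL = -1/2·sL + 1/2·sR = 16/51
mR = 1·sL + 1/2·sR = 12/17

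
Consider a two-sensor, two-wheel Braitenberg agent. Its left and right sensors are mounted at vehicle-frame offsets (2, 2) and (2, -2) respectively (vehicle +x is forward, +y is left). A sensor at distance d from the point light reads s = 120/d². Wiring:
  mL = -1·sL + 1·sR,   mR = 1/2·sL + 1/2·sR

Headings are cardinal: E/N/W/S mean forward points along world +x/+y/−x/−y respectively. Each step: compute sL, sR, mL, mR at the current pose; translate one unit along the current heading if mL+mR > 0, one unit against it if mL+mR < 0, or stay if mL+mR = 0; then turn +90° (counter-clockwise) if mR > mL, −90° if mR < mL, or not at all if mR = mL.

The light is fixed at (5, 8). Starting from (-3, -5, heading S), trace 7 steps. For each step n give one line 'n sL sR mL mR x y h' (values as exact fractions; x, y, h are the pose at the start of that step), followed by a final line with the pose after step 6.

n=0: pose=(-3,-5,S); sL=40/87, sR=24/65; mL=-512/5655, mR=2344/5655; mL+mR=1832/5655 → advance +1; mR−mL=952/1885 → turn +1·90°
n=1: pose=(-3,-6,E); sL=2/3, sR=30/73; mL=-56/219, mR=118/219; mL+mR=62/219 → advance +1; mR−mL=58/73 → turn +1·90°
n=2: pose=(-2,-6,N); sL=8/15, sR=120/169; mL=448/2535, mR=1576/2535; mL+mR=2024/2535 → advance +1; mR−mL=376/845 → turn +1·90°
n=3: pose=(-2,-5,W); sL=20/51, sR=60/101; mL=1040/5151, mR=2540/5151; mL+mR=3580/5151 → advance +1; mR−mL=500/1717 → turn +1·90°
n=4: pose=(-3,-5,S); sL=40/87, sR=24/65; mL=-512/5655, mR=2344/5655; mL+mR=1832/5655 → advance +1; mR−mL=952/1885 → turn +1·90°
n=5: pose=(-3,-6,E); sL=2/3, sR=30/73; mL=-56/219, mR=118/219; mL+mR=62/219 → advance +1; mR−mL=58/73 → turn +1·90°
n=6: pose=(-2,-6,N); sL=8/15, sR=120/169; mL=448/2535, mR=1576/2535; mL+mR=2024/2535 → advance +1; mR−mL=376/845 → turn +1·90°

0 40/87 24/65 -512/5655 2344/5655 -3 -5 S
1 2/3 30/73 -56/219 118/219 -3 -6 E
2 8/15 120/169 448/2535 1576/2535 -2 -6 N
3 20/51 60/101 1040/5151 2540/5151 -2 -5 W
4 40/87 24/65 -512/5655 2344/5655 -3 -5 S
5 2/3 30/73 -56/219 118/219 -3 -6 E
6 8/15 120/169 448/2535 1576/2535 -2 -6 N
final -2 -5 W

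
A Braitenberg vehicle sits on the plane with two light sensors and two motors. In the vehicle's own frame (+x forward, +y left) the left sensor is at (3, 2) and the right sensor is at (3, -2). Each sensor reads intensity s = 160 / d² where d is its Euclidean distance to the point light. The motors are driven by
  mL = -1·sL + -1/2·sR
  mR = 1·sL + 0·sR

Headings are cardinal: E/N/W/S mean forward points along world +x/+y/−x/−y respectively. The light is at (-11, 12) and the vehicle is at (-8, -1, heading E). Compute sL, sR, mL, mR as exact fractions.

left sensor world pos  = (-5, 1); dL² = 157
right sensor world pos = (-5, -3); dR² = 261
sL = 160/157 = 160/157
sR = 160/261 = 160/261
mL = -1·sL + -1/2·sR = -54320/40977
mR = 1·sL + 0·sR = 160/157

160/157 160/261 -54320/40977 160/157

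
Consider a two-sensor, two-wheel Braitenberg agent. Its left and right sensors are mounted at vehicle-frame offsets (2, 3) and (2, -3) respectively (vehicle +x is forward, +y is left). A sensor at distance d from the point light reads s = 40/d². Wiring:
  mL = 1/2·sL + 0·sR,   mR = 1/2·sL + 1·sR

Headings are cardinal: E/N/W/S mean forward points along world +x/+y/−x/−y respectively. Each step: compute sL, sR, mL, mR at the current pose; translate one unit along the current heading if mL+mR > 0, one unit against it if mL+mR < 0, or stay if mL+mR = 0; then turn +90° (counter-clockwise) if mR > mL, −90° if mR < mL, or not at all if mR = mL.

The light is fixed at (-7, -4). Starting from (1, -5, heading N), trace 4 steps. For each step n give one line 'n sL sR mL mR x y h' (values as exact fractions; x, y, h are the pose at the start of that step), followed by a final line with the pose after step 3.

n=0: pose=(1,-5,N); sL=20/13, sR=20/61; mL=10/13, mR=870/793; mL+mR=1480/793 → advance +1; mR−mL=20/61 → turn +1·90°
n=1: pose=(1,-4,W); sL=8/9, sR=8/9; mL=4/9, mR=4/3; mL+mR=16/9 → advance +1; mR−mL=8/9 → turn +1·90°
n=2: pose=(0,-4,S); sL=5/13, sR=2; mL=5/26, mR=57/26; mL+mR=31/13 → advance +1; mR−mL=2 → turn +1·90°
n=3: pose=(0,-5,E); sL=8/17, sR=40/97; mL=4/17, mR=1068/1649; mL+mR=1456/1649 → advance +1; mR−mL=40/97 → turn +1·90°

0 20/13 20/61 10/13 870/793 1 -5 N
1 8/9 8/9 4/9 4/3 1 -4 W
2 5/13 2 5/26 57/26 0 -4 S
3 8/17 40/97 4/17 1068/1649 0 -5 E
final 1 -5 N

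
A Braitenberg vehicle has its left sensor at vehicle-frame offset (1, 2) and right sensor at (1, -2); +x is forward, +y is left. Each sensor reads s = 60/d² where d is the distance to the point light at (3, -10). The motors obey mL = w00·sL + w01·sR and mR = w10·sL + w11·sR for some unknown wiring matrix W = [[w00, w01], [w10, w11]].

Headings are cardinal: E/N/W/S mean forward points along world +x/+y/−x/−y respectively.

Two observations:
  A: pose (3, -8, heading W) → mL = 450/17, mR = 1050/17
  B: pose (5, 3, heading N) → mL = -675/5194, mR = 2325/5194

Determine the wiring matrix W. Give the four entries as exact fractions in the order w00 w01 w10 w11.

1/2 -1 1 1/2

obs A: pose=(3,-8,W) → sL=60, sR=60/17, mL=450/17, mR=1050/17
obs B: pose=(5,3,N) → sL=15/49, sR=15/53, mL=-675/5194, mR=2325/5194
sensor matrix S = [[60, 60/17], [15/49, 15/53]]; det S = 702000/44149
solve [mL_A; mL_B] = S·[w00; w01] and [mR_A; mR_B] = S·[w10; w11]:
  w00 = 1/2, w01 = -1, w10 = 1, w11 = 1/2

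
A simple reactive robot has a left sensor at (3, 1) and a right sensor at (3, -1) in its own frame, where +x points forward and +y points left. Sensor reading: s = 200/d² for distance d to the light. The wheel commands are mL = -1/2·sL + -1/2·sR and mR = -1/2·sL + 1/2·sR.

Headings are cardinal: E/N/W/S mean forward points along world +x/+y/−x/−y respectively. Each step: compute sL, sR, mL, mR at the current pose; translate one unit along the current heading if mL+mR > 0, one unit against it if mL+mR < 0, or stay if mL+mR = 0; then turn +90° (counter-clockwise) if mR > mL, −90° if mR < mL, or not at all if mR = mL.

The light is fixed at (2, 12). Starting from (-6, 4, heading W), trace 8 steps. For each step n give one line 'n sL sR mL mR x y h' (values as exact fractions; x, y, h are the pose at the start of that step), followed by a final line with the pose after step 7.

n=0: pose=(-6,4,W); sL=100/101, sR=20/17; mL=-1860/1717, mR=160/1717; mL+mR=-100/101 → advance -1; mR−mL=20/17 → turn +1·90°
n=1: pose=(-5,4,S); sL=200/157, sR=40/37; mL=-6840/5809, mR=-560/5809; mL+mR=-200/157 → advance -1; mR−mL=40/37 → turn +1·90°
n=2: pose=(-5,5,E); sL=50/13, sR=5/2; mL=-165/52, mR=-35/52; mL+mR=-50/13 → advance -1; mR−mL=5/2 → turn +1·90°
n=3: pose=(-6,5,N); sL=200/97, sR=40/13; mL=-3240/1261, mR=640/1261; mL+mR=-200/97 → advance -1; mR−mL=40/13 → turn +1·90°
n=4: pose=(-6,4,W); sL=100/101, sR=20/17; mL=-1860/1717, mR=160/1717; mL+mR=-100/101 → advance -1; mR−mL=20/17 → turn +1·90°
n=5: pose=(-5,4,S); sL=200/157, sR=40/37; mL=-6840/5809, mR=-560/5809; mL+mR=-200/157 → advance -1; mR−mL=40/37 → turn +1·90°
n=6: pose=(-5,5,E); sL=50/13, sR=5/2; mL=-165/52, mR=-35/52; mL+mR=-50/13 → advance -1; mR−mL=5/2 → turn +1·90°
n=7: pose=(-6,5,N); sL=200/97, sR=40/13; mL=-3240/1261, mR=640/1261; mL+mR=-200/97 → advance -1; mR−mL=40/13 → turn +1·90°

0 100/101 20/17 -1860/1717 160/1717 -6 4 W
1 200/157 40/37 -6840/5809 -560/5809 -5 4 S
2 50/13 5/2 -165/52 -35/52 -5 5 E
3 200/97 40/13 -3240/1261 640/1261 -6 5 N
4 100/101 20/17 -1860/1717 160/1717 -6 4 W
5 200/157 40/37 -6840/5809 -560/5809 -5 4 S
6 50/13 5/2 -165/52 -35/52 -5 5 E
7 200/97 40/13 -3240/1261 640/1261 -6 5 N
final -6 4 W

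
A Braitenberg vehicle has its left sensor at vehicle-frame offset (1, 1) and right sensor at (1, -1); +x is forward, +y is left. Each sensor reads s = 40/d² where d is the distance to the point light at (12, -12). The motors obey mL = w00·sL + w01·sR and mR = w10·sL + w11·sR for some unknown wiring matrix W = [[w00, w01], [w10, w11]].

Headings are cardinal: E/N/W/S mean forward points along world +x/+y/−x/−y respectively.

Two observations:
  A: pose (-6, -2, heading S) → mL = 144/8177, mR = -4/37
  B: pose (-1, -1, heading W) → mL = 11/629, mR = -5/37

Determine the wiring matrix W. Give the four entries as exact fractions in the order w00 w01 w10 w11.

1 -1 -1 0

obs A: pose=(-6,-2,S) → sL=4/37, sR=20/221, mL=144/8177, mR=-4/37
obs B: pose=(-1,-1,W) → sL=5/37, sR=2/17, mL=11/629, mR=-5/37
sensor matrix S = [[4/37, 20/221], [5/37, 2/17]]; det S = 4/8177
solve [mL_A; mL_B] = S·[w00; w01] and [mR_A; mR_B] = S·[w10; w11]:
  w00 = 1, w01 = -1, w10 = -1, w11 = 0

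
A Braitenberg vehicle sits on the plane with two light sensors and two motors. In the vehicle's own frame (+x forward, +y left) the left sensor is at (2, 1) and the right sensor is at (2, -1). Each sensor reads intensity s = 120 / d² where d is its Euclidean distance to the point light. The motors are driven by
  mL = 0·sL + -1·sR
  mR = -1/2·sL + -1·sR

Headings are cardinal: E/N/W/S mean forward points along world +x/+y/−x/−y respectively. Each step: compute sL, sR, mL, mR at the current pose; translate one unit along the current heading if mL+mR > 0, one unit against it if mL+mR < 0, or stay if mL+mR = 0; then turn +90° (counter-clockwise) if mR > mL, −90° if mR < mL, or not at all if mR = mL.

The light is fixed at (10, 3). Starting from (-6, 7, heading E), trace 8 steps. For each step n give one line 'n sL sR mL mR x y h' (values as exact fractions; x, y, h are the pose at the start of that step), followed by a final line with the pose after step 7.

n=0: pose=(-6,7,E); sL=120/221, sR=24/41; mL=-24/41, mR=-7764/9061; mL+mR=-13068/9061 → advance -1; mR−mL=-60/221 → turn -1·90°
n=1: pose=(-7,7,S); sL=6/13, sR=15/41; mL=-15/41, mR=-318/533; mL+mR=-513/533 → advance -1; mR−mL=-3/13 → turn -1·90°
n=2: pose=(-7,8,W); sL=120/377, sR=120/397; mL=-120/397, mR=-69060/149669; mL+mR=-114300/149669 → advance -1; mR−mL=-60/377 → turn -1·90°
n=3: pose=(-6,8,N); sL=60/169, sR=60/137; mL=-60/137, mR=-14250/23153; mL+mR=-24390/23153 → advance -1; mR−mL=-30/169 → turn -1·90°
n=4: pose=(-6,7,E); sL=120/221, sR=24/41; mL=-24/41, mR=-7764/9061; mL+mR=-13068/9061 → advance -1; mR−mL=-60/221 → turn -1·90°
n=5: pose=(-7,7,S); sL=6/13, sR=15/41; mL=-15/41, mR=-318/533; mL+mR=-513/533 → advance -1; mR−mL=-3/13 → turn -1·90°
n=6: pose=(-7,8,W); sL=120/377, sR=120/397; mL=-120/397, mR=-69060/149669; mL+mR=-114300/149669 → advance -1; mR−mL=-60/377 → turn -1·90°
n=7: pose=(-6,8,N); sL=60/169, sR=60/137; mL=-60/137, mR=-14250/23153; mL+mR=-24390/23153 → advance -1; mR−mL=-30/169 → turn -1·90°

0 120/221 24/41 -24/41 -7764/9061 -6 7 E
1 6/13 15/41 -15/41 -318/533 -7 7 S
2 120/377 120/397 -120/397 -69060/149669 -7 8 W
3 60/169 60/137 -60/137 -14250/23153 -6 8 N
4 120/221 24/41 -24/41 -7764/9061 -6 7 E
5 6/13 15/41 -15/41 -318/533 -7 7 S
6 120/377 120/397 -120/397 -69060/149669 -7 8 W
7 60/169 60/137 -60/137 -14250/23153 -6 8 N
final -6 7 E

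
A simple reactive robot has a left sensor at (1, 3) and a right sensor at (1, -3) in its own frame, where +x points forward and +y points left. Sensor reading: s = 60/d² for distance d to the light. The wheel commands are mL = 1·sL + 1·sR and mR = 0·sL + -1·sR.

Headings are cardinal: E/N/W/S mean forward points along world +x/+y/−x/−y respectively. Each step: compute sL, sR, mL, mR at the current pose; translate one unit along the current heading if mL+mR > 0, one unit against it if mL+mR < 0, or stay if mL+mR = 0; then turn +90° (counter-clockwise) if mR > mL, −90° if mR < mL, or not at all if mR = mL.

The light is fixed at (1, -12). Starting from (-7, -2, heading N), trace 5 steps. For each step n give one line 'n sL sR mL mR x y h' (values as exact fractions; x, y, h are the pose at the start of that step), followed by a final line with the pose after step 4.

0 30/121 30/73 5820/8833 -30/73 -7 -2 N
1 12/49 60/113 4296/5537 -60/113 -7 -1 E
2 15/29 3/10 237/290 -3/10 -6 -1 S
3 60/113 60/233 20760/26329 -60/233 -6 -2 W
4 30/121 30/73 5820/8833 -30/73 -7 -2 N
final -7 -1 E

n=0: pose=(-7,-2,N); sL=30/121, sR=30/73; mL=5820/8833, mR=-30/73; mL+mR=30/121 → advance +1; mR−mL=-9450/8833 → turn -1·90°
n=1: pose=(-7,-1,E); sL=12/49, sR=60/113; mL=4296/5537, mR=-60/113; mL+mR=12/49 → advance +1; mR−mL=-7236/5537 → turn -1·90°
n=2: pose=(-6,-1,S); sL=15/29, sR=3/10; mL=237/290, mR=-3/10; mL+mR=15/29 → advance +1; mR−mL=-162/145 → turn -1·90°
n=3: pose=(-6,-2,W); sL=60/113, sR=60/233; mL=20760/26329, mR=-60/233; mL+mR=60/113 → advance +1; mR−mL=-27540/26329 → turn -1·90°
n=4: pose=(-7,-2,N); sL=30/121, sR=30/73; mL=5820/8833, mR=-30/73; mL+mR=30/121 → advance +1; mR−mL=-9450/8833 → turn -1·90°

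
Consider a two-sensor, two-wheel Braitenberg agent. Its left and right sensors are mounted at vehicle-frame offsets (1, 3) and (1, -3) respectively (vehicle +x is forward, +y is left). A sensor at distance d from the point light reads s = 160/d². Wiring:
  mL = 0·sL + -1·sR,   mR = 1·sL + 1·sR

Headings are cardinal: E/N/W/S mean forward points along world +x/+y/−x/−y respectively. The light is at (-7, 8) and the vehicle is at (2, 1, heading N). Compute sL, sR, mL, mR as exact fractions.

left sensor world pos  = (-1, 2); dL² = 72
right sensor world pos = (5, 2); dR² = 180
sL = 160/72 = 20/9
sR = 160/180 = 8/9
mL = 0·sL + -1·sR = -8/9
mR = 1·sL + 1·sR = 28/9

20/9 8/9 -8/9 28/9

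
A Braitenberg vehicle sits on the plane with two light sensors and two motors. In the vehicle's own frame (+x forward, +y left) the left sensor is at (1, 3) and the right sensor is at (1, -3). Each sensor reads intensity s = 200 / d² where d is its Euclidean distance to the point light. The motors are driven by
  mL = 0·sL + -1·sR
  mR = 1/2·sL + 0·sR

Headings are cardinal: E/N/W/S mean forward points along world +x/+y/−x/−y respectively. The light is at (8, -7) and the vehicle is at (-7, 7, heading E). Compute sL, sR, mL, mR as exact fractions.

40/97 200/317 -200/317 20/97

left sensor world pos  = (-6, 10); dL² = 485
right sensor world pos = (-6, 4); dR² = 317
sL = 200/485 = 40/97
sR = 200/317 = 200/317
mL = 0·sL + -1·sR = -200/317
mR = 1/2·sL + 0·sR = 20/97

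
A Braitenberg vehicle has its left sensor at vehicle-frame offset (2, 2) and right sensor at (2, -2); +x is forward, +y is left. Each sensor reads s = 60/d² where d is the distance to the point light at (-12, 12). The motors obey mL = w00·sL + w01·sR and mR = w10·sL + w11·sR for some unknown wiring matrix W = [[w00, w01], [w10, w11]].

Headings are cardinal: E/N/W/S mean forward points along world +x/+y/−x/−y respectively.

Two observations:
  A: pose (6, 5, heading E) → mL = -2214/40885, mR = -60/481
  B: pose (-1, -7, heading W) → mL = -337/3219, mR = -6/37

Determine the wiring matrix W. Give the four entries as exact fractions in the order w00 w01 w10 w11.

obs A: pose=(6,5,E) → sL=12/85, sR=60/481, mL=-2214/40885, mR=-60/481
obs B: pose=(-1,-7,W) → sL=10/87, sR=6/37, mL=-337/3219, mR=-6/37
sensor matrix S = [[12/85, 60/481], [10/87, 6/37]]; det S = 10144/1185665
solve [mL_A; mL_B] = S·[w00; w01] and [mR_A; mR_B] = S·[w10; w11]:
  w00 = 1/2, w01 = -1, w10 = 0, w11 = -1

1/2 -1 0 -1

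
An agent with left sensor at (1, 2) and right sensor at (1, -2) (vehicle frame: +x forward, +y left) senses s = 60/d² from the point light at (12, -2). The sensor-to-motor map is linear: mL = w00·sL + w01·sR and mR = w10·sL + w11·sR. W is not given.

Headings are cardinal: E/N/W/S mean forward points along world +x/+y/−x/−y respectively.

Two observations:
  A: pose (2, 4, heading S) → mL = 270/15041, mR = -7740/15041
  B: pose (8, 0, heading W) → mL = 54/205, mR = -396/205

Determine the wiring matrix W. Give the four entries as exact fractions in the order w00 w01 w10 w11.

-1/2 1 -1/2 -1/2

obs A: pose=(2,4,S) → sL=60/89, sR=60/169, mL=270/15041, mR=-7740/15041
obs B: pose=(8,0,W) → sL=12/5, sR=60/41, mL=54/205, mR=-396/205
sensor matrix S = [[60/89, 60/169], [12/5, 60/41]]; det S = 82944/616681
solve [mL_A; mL_B] = S·[w00; w01] and [mR_A; mR_B] = S·[w10; w11]:
  w00 = -1/2, w01 = 1, w10 = -1/2, w11 = -1/2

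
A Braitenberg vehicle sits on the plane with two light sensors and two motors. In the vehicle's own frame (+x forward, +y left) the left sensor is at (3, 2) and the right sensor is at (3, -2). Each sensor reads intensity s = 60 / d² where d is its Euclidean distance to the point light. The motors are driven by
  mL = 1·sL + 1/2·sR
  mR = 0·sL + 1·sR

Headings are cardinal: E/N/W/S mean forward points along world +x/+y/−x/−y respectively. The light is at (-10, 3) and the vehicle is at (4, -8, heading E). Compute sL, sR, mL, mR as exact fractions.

6/37 30/229 1929/8473 30/229

left sensor world pos  = (7, -6); dL² = 370
right sensor world pos = (7, -10); dR² = 458
sL = 60/370 = 6/37
sR = 60/458 = 30/229
mL = 1·sL + 1/2·sR = 1929/8473
mR = 0·sL + 1·sR = 30/229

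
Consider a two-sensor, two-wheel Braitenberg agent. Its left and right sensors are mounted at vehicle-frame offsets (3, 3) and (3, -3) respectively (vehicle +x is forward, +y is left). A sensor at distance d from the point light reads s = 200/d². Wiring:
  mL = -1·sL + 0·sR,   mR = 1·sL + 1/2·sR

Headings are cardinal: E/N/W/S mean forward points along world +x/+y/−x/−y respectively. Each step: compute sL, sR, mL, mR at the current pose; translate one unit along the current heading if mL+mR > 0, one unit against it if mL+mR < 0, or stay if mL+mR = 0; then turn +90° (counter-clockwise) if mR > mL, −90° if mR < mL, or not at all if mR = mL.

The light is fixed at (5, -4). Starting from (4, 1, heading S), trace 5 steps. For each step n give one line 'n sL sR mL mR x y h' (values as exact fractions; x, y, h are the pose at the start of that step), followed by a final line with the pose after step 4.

n=0: pose=(4,1,S); sL=25, sR=10; mL=-25, mR=30; mL+mR=5 → advance +1; mR−mL=55 → turn +1·90°
n=1: pose=(4,0,E); sL=200/53, sR=40; mL=-200/53, mR=1260/53; mL+mR=20 → advance +1; mR−mL=1460/53 → turn +1·90°
n=2: pose=(5,0,N); sL=100/29, sR=100/29; mL=-100/29, mR=150/29; mL+mR=50/29 → advance +1; mR−mL=250/29 → turn +1·90°
n=3: pose=(5,1,W); sL=200/13, sR=200/73; mL=-200/13, mR=15900/949; mL+mR=100/73 → advance +1; mR−mL=30500/949 → turn +1·90°
n=4: pose=(4,1,S); sL=25, sR=10; mL=-25, mR=30; mL+mR=5 → advance +1; mR−mL=55 → turn +1·90°

0 25 10 -25 30 4 1 S
1 200/53 40 -200/53 1260/53 4 0 E
2 100/29 100/29 -100/29 150/29 5 0 N
3 200/13 200/73 -200/13 15900/949 5 1 W
4 25 10 -25 30 4 1 S
final 4 0 E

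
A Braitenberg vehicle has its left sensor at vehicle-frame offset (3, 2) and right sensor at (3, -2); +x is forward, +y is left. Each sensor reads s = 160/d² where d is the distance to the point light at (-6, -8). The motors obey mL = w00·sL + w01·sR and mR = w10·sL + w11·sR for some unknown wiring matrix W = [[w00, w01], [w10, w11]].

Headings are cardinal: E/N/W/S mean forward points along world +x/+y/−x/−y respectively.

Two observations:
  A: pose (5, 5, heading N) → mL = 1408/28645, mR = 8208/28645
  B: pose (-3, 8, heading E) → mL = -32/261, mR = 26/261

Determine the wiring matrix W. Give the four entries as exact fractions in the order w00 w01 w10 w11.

1/2 -1/2 1 -1/2

obs A: pose=(5,5,N) → sL=160/337, sR=32/85, mL=1408/28645, mR=8208/28645
obs B: pose=(-3,8,E) → sL=4/9, sR=20/29, mL=-32/261, mR=26/261
sensor matrix S = [[160/337, 32/85], [4/9, 20/29]]; det S = 1197056/7476345
solve [mL_A; mL_B] = S·[w00; w01] and [mR_A; mR_B] = S·[w10; w11]:
  w00 = 1/2, w01 = -1/2, w10 = 1, w11 = -1/2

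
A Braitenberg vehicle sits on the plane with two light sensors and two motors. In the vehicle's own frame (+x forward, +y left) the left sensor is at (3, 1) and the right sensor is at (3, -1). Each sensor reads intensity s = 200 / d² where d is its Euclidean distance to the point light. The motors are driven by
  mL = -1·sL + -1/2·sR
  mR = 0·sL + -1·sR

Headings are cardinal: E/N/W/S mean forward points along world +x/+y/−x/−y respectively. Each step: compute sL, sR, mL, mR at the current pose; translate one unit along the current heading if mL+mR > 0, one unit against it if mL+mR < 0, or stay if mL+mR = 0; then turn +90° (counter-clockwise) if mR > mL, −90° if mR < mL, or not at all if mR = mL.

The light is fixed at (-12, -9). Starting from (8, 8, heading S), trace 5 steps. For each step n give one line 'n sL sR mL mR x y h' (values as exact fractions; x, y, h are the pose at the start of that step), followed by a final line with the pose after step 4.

n=0: pose=(8,8,S); sL=200/637, sR=200/557; mL=-175100/354809, mR=-200/557; mL+mR=-302500/354809 → advance -1; mR−mL=47700/354809 → turn +1·90°
n=1: pose=(8,9,E); sL=20/89, sR=100/409; mL=-12630/36401, mR=-100/409; mL+mR=-21530/36401 → advance -1; mR−mL=3730/36401 → turn +1·90°
n=2: pose=(7,9,N); sL=40/153, sR=200/841; mL=-48940/128673, mR=-200/841; mL+mR=-79540/128673 → advance -1; mR−mL=18340/128673 → turn +1·90°
n=3: pose=(7,8,W); sL=25/64, sR=10/29; mL=-1045/1856, mR=-10/29; mL+mR=-1685/1856 → advance -1; mR−mL=405/1856 → turn +1·90°
n=4: pose=(8,8,S); sL=200/637, sR=200/557; mL=-175100/354809, mR=-200/557; mL+mR=-302500/354809 → advance -1; mR−mL=47700/354809 → turn +1·90°

0 200/637 200/557 -175100/354809 -200/557 8 8 S
1 20/89 100/409 -12630/36401 -100/409 8 9 E
2 40/153 200/841 -48940/128673 -200/841 7 9 N
3 25/64 10/29 -1045/1856 -10/29 7 8 W
4 200/637 200/557 -175100/354809 -200/557 8 8 S
final 8 9 E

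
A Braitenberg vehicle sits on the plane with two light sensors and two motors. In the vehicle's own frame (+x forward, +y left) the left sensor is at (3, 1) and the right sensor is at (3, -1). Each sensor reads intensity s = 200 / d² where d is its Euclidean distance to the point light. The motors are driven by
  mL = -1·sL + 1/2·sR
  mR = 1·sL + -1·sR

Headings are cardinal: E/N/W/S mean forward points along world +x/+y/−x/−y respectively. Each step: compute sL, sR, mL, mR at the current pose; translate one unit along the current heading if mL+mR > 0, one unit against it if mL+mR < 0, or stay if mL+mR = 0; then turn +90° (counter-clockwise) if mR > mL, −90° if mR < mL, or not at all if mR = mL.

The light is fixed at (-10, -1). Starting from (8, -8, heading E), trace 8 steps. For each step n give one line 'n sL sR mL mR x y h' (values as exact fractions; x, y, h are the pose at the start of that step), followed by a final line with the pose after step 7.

n=0: pose=(8,-8,E); sL=200/477, sR=40/101; mL=-10660/48177, mR=1120/48177; mL+mR=-20/101 → advance -1; mR−mL=11780/48177 → turn +1·90°
n=1: pose=(7,-8,N); sL=25/34, sR=10/17; mL=-15/34, mR=5/34; mL+mR=-5/17 → advance -1; mR−mL=10/17 → turn +1·90°
n=2: pose=(7,-9,W); sL=200/277, sR=40/49; mL=-4260/13573, mR=-1280/13573; mL+mR=-20/49 → advance -1; mR−mL=2980/13573 → turn +1·90°
n=3: pose=(8,-9,S); sL=100/241, sR=20/41; mL=-1690/9881, mR=-720/9881; mL+mR=-10/41 → advance -1; mR−mL=970/9881 → turn +1·90°
n=4: pose=(8,-8,E); sL=200/477, sR=40/101; mL=-10660/48177, mR=1120/48177; mL+mR=-20/101 → advance -1; mR−mL=11780/48177 → turn +1·90°
n=5: pose=(7,-8,N); sL=25/34, sR=10/17; mL=-15/34, mR=5/34; mL+mR=-5/17 → advance -1; mR−mL=10/17 → turn +1·90°
n=6: pose=(7,-9,W); sL=200/277, sR=40/49; mL=-4260/13573, mR=-1280/13573; mL+mR=-20/49 → advance -1; mR−mL=2980/13573 → turn +1·90°
n=7: pose=(8,-9,S); sL=100/241, sR=20/41; mL=-1690/9881, mR=-720/9881; mL+mR=-10/41 → advance -1; mR−mL=970/9881 → turn +1·90°

0 200/477 40/101 -10660/48177 1120/48177 8 -8 E
1 25/34 10/17 -15/34 5/34 7 -8 N
2 200/277 40/49 -4260/13573 -1280/13573 7 -9 W
3 100/241 20/41 -1690/9881 -720/9881 8 -9 S
4 200/477 40/101 -10660/48177 1120/48177 8 -8 E
5 25/34 10/17 -15/34 5/34 7 -8 N
6 200/277 40/49 -4260/13573 -1280/13573 7 -9 W
7 100/241 20/41 -1690/9881 -720/9881 8 -9 S
final 8 -8 E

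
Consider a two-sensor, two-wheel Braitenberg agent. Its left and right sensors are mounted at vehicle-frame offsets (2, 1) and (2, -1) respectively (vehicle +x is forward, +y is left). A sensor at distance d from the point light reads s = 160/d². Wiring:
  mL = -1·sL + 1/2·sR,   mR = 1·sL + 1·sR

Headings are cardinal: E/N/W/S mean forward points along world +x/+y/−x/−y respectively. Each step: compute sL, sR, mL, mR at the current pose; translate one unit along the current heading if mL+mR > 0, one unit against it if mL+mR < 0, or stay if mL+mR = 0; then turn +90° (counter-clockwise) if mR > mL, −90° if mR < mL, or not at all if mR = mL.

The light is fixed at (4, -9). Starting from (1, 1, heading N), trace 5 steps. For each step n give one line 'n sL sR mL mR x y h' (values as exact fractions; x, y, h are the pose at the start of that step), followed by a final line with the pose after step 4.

n=0: pose=(1,1,N); sL=1, sR=40/37; mL=-17/37, mR=77/37; mL+mR=60/37 → advance +1; mR−mL=94/37 → turn +1·90°
n=1: pose=(1,2,W); sL=32/25, sR=160/169; mL=-3408/4225, mR=9408/4225; mL+mR=240/169 → advance +1; mR−mL=12816/4225 → turn +1·90°
n=2: pose=(0,2,S); sL=16/9, sR=80/53; mL=-488/477, mR=1568/477; mL+mR=120/53 → advance +1; mR−mL=2056/477 → turn +1·90°
n=3: pose=(0,1,E); sL=32/25, sR=32/17; mL=-144/425, mR=1344/425; mL+mR=48/17 → advance +1; mR−mL=1488/425 → turn +1·90°
n=4: pose=(1,1,N); sL=1, sR=40/37; mL=-17/37, mR=77/37; mL+mR=60/37 → advance +1; mR−mL=94/37 → turn +1·90°

0 1 40/37 -17/37 77/37 1 1 N
1 32/25 160/169 -3408/4225 9408/4225 1 2 W
2 16/9 80/53 -488/477 1568/477 0 2 S
3 32/25 32/17 -144/425 1344/425 0 1 E
4 1 40/37 -17/37 77/37 1 1 N
final 1 2 W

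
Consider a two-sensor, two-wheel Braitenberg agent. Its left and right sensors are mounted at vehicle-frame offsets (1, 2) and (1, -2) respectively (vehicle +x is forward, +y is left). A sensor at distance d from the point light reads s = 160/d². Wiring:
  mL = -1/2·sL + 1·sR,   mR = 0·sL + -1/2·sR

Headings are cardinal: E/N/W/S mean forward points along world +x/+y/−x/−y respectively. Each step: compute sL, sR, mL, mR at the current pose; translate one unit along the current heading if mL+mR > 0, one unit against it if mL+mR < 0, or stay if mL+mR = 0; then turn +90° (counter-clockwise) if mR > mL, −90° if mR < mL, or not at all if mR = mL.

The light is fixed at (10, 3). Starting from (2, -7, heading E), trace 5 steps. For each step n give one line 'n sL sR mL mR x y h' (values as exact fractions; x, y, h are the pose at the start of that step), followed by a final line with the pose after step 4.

0 160/113 160/193 2640/21809 -80/193 2 -7 E
1 16/17 80/121 392/2057 -40/121 1 -7 S
2 160/221 160/149 23440/32929 -80/149 1 -6 W
3 10/13 5/4 45/52 -5/8 0 -6 N
4 160/117 160/181 4240/21177 -80/181 0 -5 E
final -1 -5 S

n=0: pose=(2,-7,E); sL=160/113, sR=160/193; mL=2640/21809, mR=-80/193; mL+mR=-6400/21809 → advance -1; mR−mL=-11680/21809 → turn -1·90°
n=1: pose=(1,-7,S); sL=16/17, sR=80/121; mL=392/2057, mR=-40/121; mL+mR=-288/2057 → advance -1; mR−mL=-1072/2057 → turn -1·90°
n=2: pose=(1,-6,W); sL=160/221, sR=160/149; mL=23440/32929, mR=-80/149; mL+mR=5760/32929 → advance +1; mR−mL=-41120/32929 → turn -1·90°
n=3: pose=(0,-6,N); sL=10/13, sR=5/4; mL=45/52, mR=-5/8; mL+mR=25/104 → advance +1; mR−mL=-155/104 → turn -1·90°
n=4: pose=(0,-5,E); sL=160/117, sR=160/181; mL=4240/21177, mR=-80/181; mL+mR=-5120/21177 → advance -1; mR−mL=-13600/21177 → turn -1·90°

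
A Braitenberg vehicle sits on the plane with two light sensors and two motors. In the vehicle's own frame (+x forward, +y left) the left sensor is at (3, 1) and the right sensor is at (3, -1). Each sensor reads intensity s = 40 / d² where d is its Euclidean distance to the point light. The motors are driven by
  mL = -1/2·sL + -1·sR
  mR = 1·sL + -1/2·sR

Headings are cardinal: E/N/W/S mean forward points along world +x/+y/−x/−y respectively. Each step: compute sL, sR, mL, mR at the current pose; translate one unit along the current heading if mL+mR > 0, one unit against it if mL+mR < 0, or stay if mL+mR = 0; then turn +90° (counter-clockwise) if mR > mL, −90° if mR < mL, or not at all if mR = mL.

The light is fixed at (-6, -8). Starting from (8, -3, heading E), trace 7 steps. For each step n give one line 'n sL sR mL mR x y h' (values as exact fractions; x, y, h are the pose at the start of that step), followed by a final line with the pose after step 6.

n=0: pose=(8,-3,E); sL=8/65, sR=8/61; mL=-764/3965, mR=228/3965; mL+mR=-536/3965 → advance -1; mR−mL=992/3965 → turn +1·90°
n=1: pose=(7,-3,N); sL=5/26, sR=2/13; mL=-1/4, mR=3/26; mL+mR=-7/52 → advance -1; mR−mL=19/52 → turn +1·90°
n=2: pose=(7,-4,W); sL=40/109, sR=8/25; mL=-1372/2725, mR=564/2725; mL+mR=-808/2725 → advance -1; mR−mL=1936/2725 → turn +1·90°
n=3: pose=(8,-4,S); sL=20/113, sR=4/17; mL=-622/1921, mR=114/1921; mL+mR=-508/1921 → advance -1; mR−mL=736/1921 → turn +1·90°
n=4: pose=(8,-3,E); sL=8/65, sR=8/61; mL=-764/3965, mR=228/3965; mL+mR=-536/3965 → advance -1; mR−mL=992/3965 → turn +1·90°
n=5: pose=(7,-3,N); sL=5/26, sR=2/13; mL=-1/4, mR=3/26; mL+mR=-7/52 → advance -1; mR−mL=19/52 → turn +1·90°
n=6: pose=(7,-4,W); sL=40/109, sR=8/25; mL=-1372/2725, mR=564/2725; mL+mR=-808/2725 → advance -1; mR−mL=1936/2725 → turn +1·90°

0 8/65 8/61 -764/3965 228/3965 8 -3 E
1 5/26 2/13 -1/4 3/26 7 -3 N
2 40/109 8/25 -1372/2725 564/2725 7 -4 W
3 20/113 4/17 -622/1921 114/1921 8 -4 S
4 8/65 8/61 -764/3965 228/3965 8 -3 E
5 5/26 2/13 -1/4 3/26 7 -3 N
6 40/109 8/25 -1372/2725 564/2725 7 -4 W
final 8 -4 S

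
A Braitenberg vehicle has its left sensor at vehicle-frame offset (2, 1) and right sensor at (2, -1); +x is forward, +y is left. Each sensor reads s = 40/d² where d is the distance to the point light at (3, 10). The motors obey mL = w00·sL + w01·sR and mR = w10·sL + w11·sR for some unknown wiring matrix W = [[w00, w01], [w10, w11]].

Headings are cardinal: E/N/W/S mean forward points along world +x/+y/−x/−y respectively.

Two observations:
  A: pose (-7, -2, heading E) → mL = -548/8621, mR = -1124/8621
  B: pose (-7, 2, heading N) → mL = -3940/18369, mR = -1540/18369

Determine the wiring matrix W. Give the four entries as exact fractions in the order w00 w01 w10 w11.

1/2 -1 -1 1/2

obs A: pose=(-7,-2,E) → sL=8/37, sR=40/233, mL=-548/8621, mR=-1124/8621
obs B: pose=(-7,2,N) → sL=40/157, sR=40/117, mL=-3940/18369, mR=-1540/18369
sensor matrix S = [[8/37, 40/233], [40/157, 40/117]]; det S = 4779520/158359149
solve [mL_A; mL_B] = S·[w00; w01] and [mR_A; mR_B] = S·[w10; w11]:
  w00 = 1/2, w01 = -1, w10 = -1, w11 = 1/2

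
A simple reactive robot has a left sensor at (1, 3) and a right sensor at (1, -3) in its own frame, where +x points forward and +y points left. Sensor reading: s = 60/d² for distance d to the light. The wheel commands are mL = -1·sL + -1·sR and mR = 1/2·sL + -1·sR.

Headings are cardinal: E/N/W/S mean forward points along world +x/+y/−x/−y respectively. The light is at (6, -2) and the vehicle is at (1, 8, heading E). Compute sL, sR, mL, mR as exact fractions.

left sensor world pos  = (2, 11); dL² = 185
right sensor world pos = (2, 5); dR² = 65
sL = 60/185 = 12/37
sR = 60/65 = 12/13
mL = -1·sL + -1·sR = -600/481
mR = 1/2·sL + -1·sR = -366/481

12/37 12/13 -600/481 -366/481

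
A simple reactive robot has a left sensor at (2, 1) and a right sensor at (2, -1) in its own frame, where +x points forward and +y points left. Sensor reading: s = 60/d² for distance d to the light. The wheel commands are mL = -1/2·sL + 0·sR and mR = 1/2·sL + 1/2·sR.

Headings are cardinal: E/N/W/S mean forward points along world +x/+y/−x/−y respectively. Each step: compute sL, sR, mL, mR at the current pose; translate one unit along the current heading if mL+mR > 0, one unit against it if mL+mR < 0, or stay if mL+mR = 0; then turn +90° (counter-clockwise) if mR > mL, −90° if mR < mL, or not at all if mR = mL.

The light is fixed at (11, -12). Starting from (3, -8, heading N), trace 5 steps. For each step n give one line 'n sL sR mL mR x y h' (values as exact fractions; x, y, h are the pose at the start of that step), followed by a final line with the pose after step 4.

n=0: pose=(3,-8,N); sL=20/39, sR=12/17; mL=-10/39, mR=404/663; mL+mR=6/17 → advance +1; mR−mL=574/663 → turn +1·90°
n=1: pose=(3,-7,W); sL=15/29, sR=15/34; mL=-15/58, mR=945/1972; mL+mR=15/68 → advance +1; mR−mL=1455/1972 → turn +1·90°
n=2: pose=(2,-7,S); sL=60/73, sR=60/109; mL=-30/73, mR=5460/7957; mL+mR=30/109 → advance +1; mR−mL=8730/7957 → turn +1·90°
n=3: pose=(2,-8,E); sL=30/37, sR=30/29; mL=-15/37, mR=990/1073; mL+mR=15/29 → advance +1; mR−mL=1425/1073 → turn +1·90°
n=4: pose=(3,-8,N); sL=20/39, sR=12/17; mL=-10/39, mR=404/663; mL+mR=6/17 → advance +1; mR−mL=574/663 → turn +1·90°

0 20/39 12/17 -10/39 404/663 3 -8 N
1 15/29 15/34 -15/58 945/1972 3 -7 W
2 60/73 60/109 -30/73 5460/7957 2 -7 S
3 30/37 30/29 -15/37 990/1073 2 -8 E
4 20/39 12/17 -10/39 404/663 3 -8 N
final 3 -7 W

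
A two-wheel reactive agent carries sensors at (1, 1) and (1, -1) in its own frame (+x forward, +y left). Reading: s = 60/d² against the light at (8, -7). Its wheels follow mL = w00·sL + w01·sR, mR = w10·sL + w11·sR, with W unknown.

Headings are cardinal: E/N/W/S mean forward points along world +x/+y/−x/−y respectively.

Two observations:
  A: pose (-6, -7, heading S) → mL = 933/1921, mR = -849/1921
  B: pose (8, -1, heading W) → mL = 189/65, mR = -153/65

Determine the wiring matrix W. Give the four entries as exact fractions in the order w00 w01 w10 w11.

1 1/2 -1/2 -1

obs A: pose=(-6,-7,S) → sL=6/17, sR=30/113, mL=933/1921, mR=-849/1921
obs B: pose=(8,-1,W) → sL=30/13, sR=6/5, mL=189/65, mR=-153/65
sensor matrix S = [[6/17, 30/113], [30/13, 6/5]]; det S = -23616/124865
solve [mL_A; mL_B] = S·[w00; w01] and [mR_A; mR_B] = S·[w10; w11]:
  w00 = 1, w01 = 1/2, w10 = -1/2, w11 = -1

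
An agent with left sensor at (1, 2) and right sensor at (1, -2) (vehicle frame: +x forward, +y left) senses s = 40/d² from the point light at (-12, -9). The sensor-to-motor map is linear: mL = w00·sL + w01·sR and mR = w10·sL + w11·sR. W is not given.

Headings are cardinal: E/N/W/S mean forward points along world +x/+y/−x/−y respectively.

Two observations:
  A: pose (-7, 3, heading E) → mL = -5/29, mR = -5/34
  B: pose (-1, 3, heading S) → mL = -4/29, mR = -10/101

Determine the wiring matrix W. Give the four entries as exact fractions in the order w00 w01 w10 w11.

-1 0 0 -1/2

obs A: pose=(-7,3,E) → sL=5/29, sR=5/17, mL=-5/29, mR=-5/34
obs B: pose=(-1,3,S) → sL=4/29, sR=20/101, mL=-4/29, mR=-10/101
sensor matrix S = [[5/29, 5/17], [4/29, 20/101]]; det S = -320/49793
solve [mL_A; mL_B] = S·[w00; w01] and [mR_A; mR_B] = S·[w10; w11]:
  w00 = -1, w01 = 0, w10 = 0, w11 = -1/2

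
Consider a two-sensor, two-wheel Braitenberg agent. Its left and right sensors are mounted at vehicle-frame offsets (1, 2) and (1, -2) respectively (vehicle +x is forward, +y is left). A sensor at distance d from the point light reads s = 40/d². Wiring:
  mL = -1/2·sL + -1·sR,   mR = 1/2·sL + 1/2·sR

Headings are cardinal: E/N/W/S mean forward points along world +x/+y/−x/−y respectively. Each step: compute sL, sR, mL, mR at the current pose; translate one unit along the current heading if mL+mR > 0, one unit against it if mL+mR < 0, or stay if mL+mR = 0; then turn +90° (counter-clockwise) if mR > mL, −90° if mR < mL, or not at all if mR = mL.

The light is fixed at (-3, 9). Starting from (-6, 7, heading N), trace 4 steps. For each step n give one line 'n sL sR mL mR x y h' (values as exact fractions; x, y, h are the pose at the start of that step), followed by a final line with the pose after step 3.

n=0: pose=(-6,7,N); sL=20/13, sR=20; mL=-270/13, mR=140/13; mL+mR=-10 → advance -1; mR−mL=410/13 → turn +1·90°
n=1: pose=(-6,6,W); sL=40/41, sR=40/17; mL=-1980/697, mR=1160/697; mL+mR=-20/17 → advance -1; mR−mL=3140/697 → turn +1·90°
n=2: pose=(-5,6,S); sL=5/2, sR=5/4; mL=-5/2, mR=15/8; mL+mR=-5/8 → advance -1; mR−mL=35/8 → turn +1·90°
n=3: pose=(-5,7,E); sL=40, sR=40/17; mL=-380/17, mR=360/17; mL+mR=-20/17 → advance -1; mR−mL=740/17 → turn +1·90°

0 20/13 20 -270/13 140/13 -6 7 N
1 40/41 40/17 -1980/697 1160/697 -6 6 W
2 5/2 5/4 -5/2 15/8 -5 6 S
3 40 40/17 -380/17 360/17 -5 7 E
final -6 7 N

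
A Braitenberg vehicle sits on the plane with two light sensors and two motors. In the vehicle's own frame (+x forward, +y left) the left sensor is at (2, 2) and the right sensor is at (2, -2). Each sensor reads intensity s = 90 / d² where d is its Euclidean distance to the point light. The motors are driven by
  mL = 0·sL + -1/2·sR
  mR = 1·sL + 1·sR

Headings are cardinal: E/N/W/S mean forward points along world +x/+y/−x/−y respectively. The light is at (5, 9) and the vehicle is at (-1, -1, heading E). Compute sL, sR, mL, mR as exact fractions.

9/8 9/16 -9/32 27/16

left sensor world pos  = (1, 1); dL² = 80
right sensor world pos = (1, -3); dR² = 160
sL = 90/80 = 9/8
sR = 90/160 = 9/16
mL = 0·sL + -1/2·sR = -9/32
mR = 1·sL + 1·sR = 27/16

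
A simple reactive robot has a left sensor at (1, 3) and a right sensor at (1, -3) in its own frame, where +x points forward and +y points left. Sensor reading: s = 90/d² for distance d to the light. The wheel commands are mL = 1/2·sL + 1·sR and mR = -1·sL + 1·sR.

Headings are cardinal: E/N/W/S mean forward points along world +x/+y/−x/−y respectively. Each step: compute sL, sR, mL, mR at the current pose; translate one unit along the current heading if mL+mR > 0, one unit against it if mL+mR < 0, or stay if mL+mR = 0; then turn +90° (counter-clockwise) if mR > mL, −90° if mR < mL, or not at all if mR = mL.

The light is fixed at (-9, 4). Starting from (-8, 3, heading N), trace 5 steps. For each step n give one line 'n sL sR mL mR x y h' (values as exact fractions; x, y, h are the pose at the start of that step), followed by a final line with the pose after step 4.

0 45/2 45/8 135/8 -135/8 -8 3 N
1 45/4 9/2 81/8 -27/4 -8 3 E
2 90/29 18 567/29 432/29 -7 3 S
3 45/13 45 1215/26 540/13 -7 2 W
4 18 90/17 243/17 -216/17 -8 2 N
final -8 3 E

n=0: pose=(-8,3,N); sL=45/2, sR=45/8; mL=135/8, mR=-135/8; mL+mR=0 → advance +0; mR−mL=-135/4 → turn -1·90°
n=1: pose=(-8,3,E); sL=45/4, sR=9/2; mL=81/8, mR=-27/4; mL+mR=27/8 → advance +1; mR−mL=-135/8 → turn -1·90°
n=2: pose=(-7,3,S); sL=90/29, sR=18; mL=567/29, mR=432/29; mL+mR=999/29 → advance +1; mR−mL=-135/29 → turn -1·90°
n=3: pose=(-7,2,W); sL=45/13, sR=45; mL=1215/26, mR=540/13; mL+mR=2295/26 → advance +1; mR−mL=-135/26 → turn -1·90°
n=4: pose=(-8,2,N); sL=18, sR=90/17; mL=243/17, mR=-216/17; mL+mR=27/17 → advance +1; mR−mL=-27 → turn -1·90°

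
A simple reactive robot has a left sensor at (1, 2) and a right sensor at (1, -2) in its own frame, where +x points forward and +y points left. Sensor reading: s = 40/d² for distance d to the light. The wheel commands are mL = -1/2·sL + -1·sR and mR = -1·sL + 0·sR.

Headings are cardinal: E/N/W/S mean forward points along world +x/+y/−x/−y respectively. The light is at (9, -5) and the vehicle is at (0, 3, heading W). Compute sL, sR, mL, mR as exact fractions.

left sensor world pos  = (-1, 1); dL² = 136
right sensor world pos = (-1, 5); dR² = 200
sL = 40/136 = 5/17
sR = 40/200 = 1/5
mL = -1/2·sL + -1·sR = -59/170
mR = -1·sL + 0·sR = -5/17

5/17 1/5 -59/170 -5/17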